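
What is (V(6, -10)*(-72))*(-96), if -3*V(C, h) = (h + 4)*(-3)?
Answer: -41472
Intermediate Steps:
V(C, h) = 4 + h (V(C, h) = -(h + 4)*(-3)/3 = -(4 + h)*(-3)/3 = -(-12 - 3*h)/3 = 4 + h)
(V(6, -10)*(-72))*(-96) = ((4 - 10)*(-72))*(-96) = -6*(-72)*(-96) = 432*(-96) = -41472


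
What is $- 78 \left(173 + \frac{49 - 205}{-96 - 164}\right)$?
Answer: $- \frac{67704}{5} \approx -13541.0$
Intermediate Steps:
$- 78 \left(173 + \frac{49 - 205}{-96 - 164}\right) = - 78 \left(173 - \frac{156}{-260}\right) = - 78 \left(173 - - \frac{3}{5}\right) = - 78 \left(173 + \frac{3}{5}\right) = \left(-78\right) \frac{868}{5} = - \frac{67704}{5}$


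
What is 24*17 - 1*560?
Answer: -152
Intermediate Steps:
24*17 - 1*560 = 408 - 560 = -152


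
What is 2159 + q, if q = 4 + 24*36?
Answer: 3027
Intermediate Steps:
q = 868 (q = 4 + 864 = 868)
2159 + q = 2159 + 868 = 3027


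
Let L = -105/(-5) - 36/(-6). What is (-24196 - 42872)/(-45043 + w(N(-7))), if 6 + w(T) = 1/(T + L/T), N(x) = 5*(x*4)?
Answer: 438781212/294725621 ≈ 1.4888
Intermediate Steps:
L = 27 (L = -105*(-⅕) - 36*(-⅙) = 21 + 6 = 27)
N(x) = 20*x (N(x) = 5*(4*x) = 20*x)
w(T) = -6 + 1/(T + 27/T)
(-24196 - 42872)/(-45043 + w(N(-7))) = (-24196 - 42872)/(-45043 + (-162 + 20*(-7) - 6*(20*(-7))²)/(27 + (20*(-7))²)) = -67068/(-45043 + (-162 - 140 - 6*(-140)²)/(27 + (-140)²)) = -67068/(-45043 + (-162 - 140 - 6*19600)/(27 + 19600)) = -67068/(-45043 + (-162 - 140 - 117600)/19627) = -67068/(-45043 + (1/19627)*(-117902)) = -67068/(-45043 - 117902/19627) = -67068/(-884176863/19627) = -67068*(-19627/884176863) = 438781212/294725621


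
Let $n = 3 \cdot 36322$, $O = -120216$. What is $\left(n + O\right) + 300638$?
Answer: $289388$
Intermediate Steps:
$n = 108966$
$\left(n + O\right) + 300638 = \left(108966 - 120216\right) + 300638 = -11250 + 300638 = 289388$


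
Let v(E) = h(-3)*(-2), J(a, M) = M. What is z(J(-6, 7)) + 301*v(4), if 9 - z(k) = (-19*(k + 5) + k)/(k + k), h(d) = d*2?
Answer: 50915/14 ≈ 3636.8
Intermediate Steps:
h(d) = 2*d
v(E) = 12 (v(E) = (2*(-3))*(-2) = -6*(-2) = 12)
z(k) = 9 - (-95 - 18*k)/(2*k) (z(k) = 9 - (-19*(k + 5) + k)/(k + k) = 9 - (-19*(5 + k) + k)/(2*k) = 9 - ((-95 - 19*k) + k)*1/(2*k) = 9 - (-95 - 18*k)*1/(2*k) = 9 - (-95 - 18*k)/(2*k))
z(J(-6, 7)) + 301*v(4) = (18 + (95/2)/7) + 301*12 = (18 + (95/2)*(⅐)) + 3612 = (18 + 95/14) + 3612 = 347/14 + 3612 = 50915/14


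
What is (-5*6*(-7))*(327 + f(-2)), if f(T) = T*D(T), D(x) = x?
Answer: 69510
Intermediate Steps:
f(T) = T**2 (f(T) = T*T = T**2)
(-5*6*(-7))*(327 + f(-2)) = (-5*6*(-7))*(327 + (-2)**2) = (-30*(-7))*(327 + 4) = 210*331 = 69510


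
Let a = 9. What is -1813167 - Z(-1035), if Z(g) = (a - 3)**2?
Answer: -1813203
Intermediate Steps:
Z(g) = 36 (Z(g) = (9 - 3)**2 = 6**2 = 36)
-1813167 - Z(-1035) = -1813167 - 1*36 = -1813167 - 36 = -1813203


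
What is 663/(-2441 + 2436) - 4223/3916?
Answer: -2617423/19580 ≈ -133.68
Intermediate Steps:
663/(-2441 + 2436) - 4223/3916 = 663/(-5) - 4223*1/3916 = 663*(-⅕) - 4223/3916 = -663/5 - 4223/3916 = -2617423/19580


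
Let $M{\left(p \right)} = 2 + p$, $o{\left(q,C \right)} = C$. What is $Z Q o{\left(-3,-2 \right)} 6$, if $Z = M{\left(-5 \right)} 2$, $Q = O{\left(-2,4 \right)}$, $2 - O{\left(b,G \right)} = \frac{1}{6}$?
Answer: $132$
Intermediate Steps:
$O{\left(b,G \right)} = \frac{11}{6}$ ($O{\left(b,G \right)} = 2 - \frac{1}{6} = \frac{11}{6}$)
$Q = \frac{11}{6} \approx 1.8333$
$Z = -6$ ($Z = \left(2 - 5\right) 2 = \left(-3\right) 2 = -6$)
$Z Q o{\left(-3,-2 \right)} 6 = - 6 \cdot \frac{11}{6} \left(-2\right) 6 = - 6 \left(\left(- \frac{11}{3}\right) 6\right) = \left(-6\right) \left(-22\right) = 132$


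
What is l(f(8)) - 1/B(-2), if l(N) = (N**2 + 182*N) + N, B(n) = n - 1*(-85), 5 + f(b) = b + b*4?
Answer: 633289/83 ≈ 7630.0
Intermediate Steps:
f(b) = -5 + 5*b (f(b) = -5 + (b + b*4) = -5 + (b + 4*b) = -5 + 5*b)
B(n) = 85 + n (B(n) = n + 85 = 85 + n)
l(N) = N**2 + 183*N
l(f(8)) - 1/B(-2) = (-5 + 5*8)*(183 + (-5 + 5*8)) - 1/(85 - 2) = (-5 + 40)*(183 + (-5 + 40)) - 1/83 = 35*(183 + 35) - 1*1/83 = 35*218 - 1/83 = 7630 - 1/83 = 633289/83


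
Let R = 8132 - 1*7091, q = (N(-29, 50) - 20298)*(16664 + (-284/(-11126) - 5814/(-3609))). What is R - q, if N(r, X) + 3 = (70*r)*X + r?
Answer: 4529286620912043/2230763 ≈ 2.0304e+9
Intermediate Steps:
N(r, X) = -3 + r + 70*X*r (N(r, X) = -3 + ((70*r)*X + r) = -3 + (70*X*r + r) = -3 + (r + 70*X*r) = -3 + r + 70*X*r)
q = -4529284298687760/2230763 (q = ((-3 - 29 + 70*50*(-29)) - 20298)*(16664 + (-284/(-11126) - 5814/(-3609))) = ((-3 - 29 - 101500) - 20298)*(16664 + (-284*(-1/11126) - 5814*(-1/3609))) = (-101532 - 20298)*(16664 + (142/5563 + 646/401)) = -121830*(16664 + 3650640/2230763) = -121830*37177085272/2230763 = -4529284298687760/2230763 ≈ -2.0304e+9)
R = 1041 (R = 8132 - 7091 = 1041)
R - q = 1041 - 1*(-4529284298687760/2230763) = 1041 + 4529284298687760/2230763 = 4529286620912043/2230763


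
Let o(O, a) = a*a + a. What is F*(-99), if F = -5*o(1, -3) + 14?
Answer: 1584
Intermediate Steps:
o(O, a) = a + a² (o(O, a) = a² + a = a + a²)
F = -16 (F = -(-15)*(1 - 3) + 14 = -(-15)*(-2) + 14 = -5*6 + 14 = -30 + 14 = -16)
F*(-99) = -16*(-99) = 1584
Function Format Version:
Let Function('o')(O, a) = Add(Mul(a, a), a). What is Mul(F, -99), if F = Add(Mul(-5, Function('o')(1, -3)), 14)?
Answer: 1584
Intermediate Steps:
Function('o')(O, a) = Add(a, Pow(a, 2)) (Function('o')(O, a) = Add(Pow(a, 2), a) = Add(a, Pow(a, 2)))
F = -16 (F = Add(Mul(-5, Mul(-3, Add(1, -3))), 14) = Add(Mul(-5, Mul(-3, -2)), 14) = Add(Mul(-5, 6), 14) = Add(-30, 14) = -16)
Mul(F, -99) = Mul(-16, -99) = 1584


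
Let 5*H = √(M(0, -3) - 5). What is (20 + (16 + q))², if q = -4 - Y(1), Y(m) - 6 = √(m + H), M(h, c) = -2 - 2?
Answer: (130 - √5*√(5 + 3*I))²/25 ≈ 622.88 - 14.39*I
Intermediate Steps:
M(h, c) = -4
H = 3*I/5 (H = √(-4 - 5)/5 = √(-9)/5 = (3*I)/5 = 3*I/5 ≈ 0.6*I)
Y(m) = 6 + √(m + 3*I/5)
q = -10 - √(25 + 15*I)/5 (q = -4 - (6 + √(15*I + 25*1)/5) = -4 - (6 + √(15*I + 25)/5) = -4 - (6 + √(25 + 15*I)/5) = -4 + (-6 - √(25 + 15*I)/5) = -10 - √(25 + 15*I)/5 ≈ -11.041 - 0.28826*I)
(20 + (16 + q))² = (20 + (16 + (-10 - √(25 + 15*I)/5)))² = (20 + (6 - √(25 + 15*I)/5))² = (26 - √(25 + 15*I)/5)²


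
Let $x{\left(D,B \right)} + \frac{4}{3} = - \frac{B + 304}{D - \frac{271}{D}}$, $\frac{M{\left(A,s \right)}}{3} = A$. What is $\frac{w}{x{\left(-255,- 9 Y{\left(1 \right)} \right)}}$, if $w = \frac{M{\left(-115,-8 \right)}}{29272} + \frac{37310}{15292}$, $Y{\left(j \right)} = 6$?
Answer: $- \frac{26392012314495}{3791740001848} \approx -6.9604$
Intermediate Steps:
$M{\left(A,s \right)} = 3 A$
$x{\left(D,B \right)} = - \frac{4}{3} - \frac{304 + B}{D - \frac{271}{D}}$ ($x{\left(D,B \right)} = - \frac{4}{3} - \frac{B + 304}{D - \frac{271}{D}} = - \frac{4}{3} - \frac{304 + B}{D - \frac{271}{D}}$)
$w = \frac{271715645}{111906856}$ ($w = \frac{3 \left(-115\right)}{29272} + \frac{37310}{15292} = \left(-345\right) \frac{1}{29272} + 37310 \cdot \frac{1}{15292} = - \frac{345}{29272} + \frac{18655}{7646} = \frac{271715645}{111906856} \approx 2.4281$)
$\frac{w}{x{\left(-255,- 9 Y{\left(1 \right)} \right)}} = \frac{271715645}{111906856 \frac{1084 - -232560 - 4 \left(-255\right)^{2} - 3 \left(\left(-9\right) 6\right) \left(-255\right)}{3 \left(-271 + \left(-255\right)^{2}\right)}} = \frac{271715645}{111906856 \frac{1084 + 232560 - 260100 - \left(-162\right) \left(-255\right)}{3 \left(-271 + 65025\right)}} = \frac{271715645}{111906856 \frac{1084 + 232560 - 260100 - 41310}{3 \cdot 64754}} = \frac{271715645}{111906856 \cdot \frac{1}{3} \cdot \frac{1}{64754} \left(-67766\right)} = \frac{271715645}{111906856 \left(- \frac{33883}{97131}\right)} = \frac{271715645}{111906856} \left(- \frac{97131}{33883}\right) = - \frac{26392012314495}{3791740001848}$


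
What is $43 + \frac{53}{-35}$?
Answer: $\frac{1452}{35} \approx 41.486$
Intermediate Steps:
$43 + \frac{53}{-35} = 43 + 53 \left(- \frac{1}{35}\right) = 43 - \frac{53}{35} = \frac{1452}{35}$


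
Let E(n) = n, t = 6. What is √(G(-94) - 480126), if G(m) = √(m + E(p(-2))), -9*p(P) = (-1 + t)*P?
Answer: √(-4321134 + 6*I*√209)/3 ≈ 0.0069546 + 692.91*I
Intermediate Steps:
p(P) = -5*P/9 (p(P) = -(-1 + 6)*P/9 = -5*P/9)
G(m) = √(10/9 + m) (G(m) = √(m - 5/9*(-2)) = √(m + 10/9) = √(10/9 + m))
√(G(-94) - 480126) = √(√(10 + 9*(-94))/3 - 480126) = √(√(10 - 846)/3 - 480126) = √(√(-836)/3 - 480126) = √((2*I*√209)/3 - 480126) = √(2*I*√209/3 - 480126) = √(-480126 + 2*I*√209/3)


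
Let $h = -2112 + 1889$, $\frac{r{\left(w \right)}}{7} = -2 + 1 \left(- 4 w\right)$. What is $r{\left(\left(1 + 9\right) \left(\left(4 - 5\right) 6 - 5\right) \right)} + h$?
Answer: $2843$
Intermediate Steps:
$r{\left(w \right)} = -14 - 28 w$ ($r{\left(w \right)} = 7 \left(-2 + 1 \left(- 4 w\right)\right) = 7 \left(-2 - 4 w\right) = -14 - 28 w$)
$h = -223$
$r{\left(\left(1 + 9\right) \left(\left(4 - 5\right) 6 - 5\right) \right)} + h = \left(-14 - 28 \left(1 + 9\right) \left(\left(4 - 5\right) 6 - 5\right)\right) - 223 = \left(-14 - 28 \cdot 10 \left(\left(-1\right) 6 - 5\right)\right) - 223 = \left(-14 - 28 \cdot 10 \left(-6 - 5\right)\right) - 223 = \left(-14 - 28 \cdot 10 \left(-11\right)\right) - 223 = \left(-14 - -3080\right) - 223 = \left(-14 + 3080\right) - 223 = 3066 - 223 = 2843$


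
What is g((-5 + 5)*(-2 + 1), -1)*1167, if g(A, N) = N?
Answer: -1167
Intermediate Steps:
g((-5 + 5)*(-2 + 1), -1)*1167 = -1*1167 = -1167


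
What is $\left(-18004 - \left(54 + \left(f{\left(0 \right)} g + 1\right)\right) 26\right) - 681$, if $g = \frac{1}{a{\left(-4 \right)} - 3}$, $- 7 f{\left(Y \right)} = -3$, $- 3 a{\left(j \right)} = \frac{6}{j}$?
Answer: $- \frac{703869}{35} \approx -20111.0$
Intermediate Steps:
$a{\left(j \right)} = - \frac{2}{j}$ ($a{\left(j \right)} = - \frac{6 \frac{1}{j}}{3} = - \frac{2}{j}$)
$f{\left(Y \right)} = \frac{3}{7}$ ($f{\left(Y \right)} = \left(- \frac{1}{7}\right) \left(-3\right) = \frac{3}{7}$)
$g = - \frac{2}{5}$ ($g = \frac{1}{- \frac{2}{-4} - 3} = \frac{1}{\left(-2\right) \left(- \frac{1}{4}\right) - 3} = \frac{1}{\frac{1}{2} - 3} = \frac{1}{- \frac{5}{2}} = - \frac{2}{5} \approx -0.4$)
$\left(-18004 - \left(54 + \left(f{\left(0 \right)} g + 1\right)\right) 26\right) - 681 = \left(-18004 - \left(54 + \left(\frac{3}{7} \left(- \frac{2}{5}\right) + 1\right)\right) 26\right) - 681 = \left(-18004 - \left(54 + \left(- \frac{6}{35} + 1\right)\right) 26\right) - 681 = \left(-18004 - \left(54 + \frac{29}{35}\right) 26\right) - 681 = \left(-18004 - \frac{1919}{35} \cdot 26\right) - 681 = \left(-18004 - \frac{49894}{35}\right) - 681 = - \frac{680034}{35} - 681 = - \frac{703869}{35}$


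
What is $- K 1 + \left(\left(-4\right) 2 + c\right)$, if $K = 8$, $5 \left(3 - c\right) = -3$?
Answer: $- \frac{62}{5} \approx -12.4$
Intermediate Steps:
$c = \frac{18}{5}$ ($c = 3 - - \frac{3}{5} = 3 + \frac{3}{5} = \frac{18}{5} \approx 3.6$)
$- K 1 + \left(\left(-4\right) 2 + c\right) = - 8 \cdot 1 + \left(\left(-4\right) 2 + \frac{18}{5}\right) = \left(-1\right) 8 + \left(-8 + \frac{18}{5}\right) = -8 - \frac{22}{5} = - \frac{62}{5}$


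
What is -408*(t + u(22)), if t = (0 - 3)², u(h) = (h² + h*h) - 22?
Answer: -389640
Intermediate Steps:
u(h) = -22 + 2*h² (u(h) = (h² + h²) - 22 = 2*h² - 22 = -22 + 2*h²)
t = 9 (t = (-3)² = 9)
-408*(t + u(22)) = -408*(9 + (-22 + 2*22²)) = -408*(9 + (-22 + 2*484)) = -408*(9 + (-22 + 968)) = -408*(9 + 946) = -408*955 = -389640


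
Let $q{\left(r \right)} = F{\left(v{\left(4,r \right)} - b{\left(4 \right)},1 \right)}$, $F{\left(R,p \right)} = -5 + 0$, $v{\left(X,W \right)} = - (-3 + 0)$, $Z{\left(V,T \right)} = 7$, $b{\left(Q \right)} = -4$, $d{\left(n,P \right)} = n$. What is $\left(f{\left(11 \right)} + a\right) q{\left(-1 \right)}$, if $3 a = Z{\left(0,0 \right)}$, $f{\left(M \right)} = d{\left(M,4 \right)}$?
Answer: $- \frac{200}{3} \approx -66.667$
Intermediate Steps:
$f{\left(M \right)} = M$
$v{\left(X,W \right)} = 3$ ($v{\left(X,W \right)} = \left(-1\right) \left(-3\right) = 3$)
$F{\left(R,p \right)} = -5$
$q{\left(r \right)} = -5$
$a = \frac{7}{3}$ ($a = \frac{1}{3} \cdot 7 = \frac{7}{3} \approx 2.3333$)
$\left(f{\left(11 \right)} + a\right) q{\left(-1 \right)} = \left(11 + \frac{7}{3}\right) \left(-5\right) = \frac{40}{3} \left(-5\right) = - \frac{200}{3}$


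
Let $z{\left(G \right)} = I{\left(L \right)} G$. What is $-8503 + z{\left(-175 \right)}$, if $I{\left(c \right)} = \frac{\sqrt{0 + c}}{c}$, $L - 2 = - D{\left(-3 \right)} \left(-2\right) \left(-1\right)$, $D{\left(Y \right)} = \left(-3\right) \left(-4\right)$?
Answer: $-8503 + \frac{175 i \sqrt{22}}{22} \approx -8503.0 + 37.31 i$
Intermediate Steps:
$D{\left(Y \right)} = 12$
$L = -22$ ($L = 2 - 12 \left(-2\right) \left(-1\right) = 2 - \left(-24\right) \left(-1\right) = 2 - 24 = -22$)
$I{\left(c \right)} = \frac{1}{\sqrt{c}}$ ($I{\left(c \right)} = \frac{\sqrt{c}}{c} = \frac{1}{\sqrt{c}}$)
$z{\left(G \right)} = - \frac{i G \sqrt{22}}{22}$ ($z{\left(G \right)} = \frac{G}{i \sqrt{22}} = - \frac{i \sqrt{22}}{22} G = - \frac{i G \sqrt{22}}{22}$)
$-8503 + z{\left(-175 \right)} = -8503 - \frac{1}{22} i \left(-175\right) \sqrt{22} = -8503 + \frac{175 i \sqrt{22}}{22}$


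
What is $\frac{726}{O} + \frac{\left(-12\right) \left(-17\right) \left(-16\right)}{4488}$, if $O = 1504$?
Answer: $- \frac{2023}{8272} \approx -0.24456$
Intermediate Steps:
$\frac{726}{O} + \frac{\left(-12\right) \left(-17\right) \left(-16\right)}{4488} = \frac{726}{1504} + \frac{\left(-12\right) \left(-17\right) \left(-16\right)}{4488} = 726 \cdot \frac{1}{1504} + 204 \left(-16\right) \frac{1}{4488} = \frac{363}{752} - \frac{8}{11} = - \frac{2023}{8272}$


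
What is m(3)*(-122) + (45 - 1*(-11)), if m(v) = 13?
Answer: -1530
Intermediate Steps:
m(3)*(-122) + (45 - 1*(-11)) = 13*(-122) + (45 - 1*(-11)) = -1586 + (45 + 11) = -1586 + 56 = -1530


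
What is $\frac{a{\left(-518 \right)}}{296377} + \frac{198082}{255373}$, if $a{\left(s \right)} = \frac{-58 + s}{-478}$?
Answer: $\frac{14031034337870}{18089117385419} \approx 0.77566$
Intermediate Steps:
$a{\left(s \right)} = \frac{29}{239} - \frac{s}{478}$ ($a{\left(s \right)} = \left(-58 + s\right) \left(- \frac{1}{478}\right) = \frac{29}{239} - \frac{s}{478}$)
$\frac{a{\left(-518 \right)}}{296377} + \frac{198082}{255373} = \frac{\frac{29}{239} - - \frac{259}{239}}{296377} + \frac{198082}{255373} = \left(\frac{29}{239} + \frac{259}{239}\right) \frac{1}{296377} + 198082 \cdot \frac{1}{255373} = \frac{288}{239} \cdot \frac{1}{296377} + \frac{198082}{255373} = \frac{288}{70834103} + \frac{198082}{255373} = \frac{14031034337870}{18089117385419}$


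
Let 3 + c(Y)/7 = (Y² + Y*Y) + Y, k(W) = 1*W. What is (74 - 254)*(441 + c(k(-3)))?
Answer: -94500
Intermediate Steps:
k(W) = W
c(Y) = -21 + 7*Y + 14*Y² (c(Y) = -21 + 7*((Y² + Y*Y) + Y) = -21 + 7*((Y² + Y²) + Y) = -21 + 7*(2*Y² + Y) = -21 + 7*(Y + 2*Y²) = -21 + (7*Y + 14*Y²) = -21 + 7*Y + 14*Y²)
(74 - 254)*(441 + c(k(-3))) = (74 - 254)*(441 + (-21 + 7*(-3) + 14*(-3)²)) = -180*(441 + (-21 - 21 + 14*9)) = -180*(441 + (-21 - 21 + 126)) = -180*(441 + 84) = -180*525 = -94500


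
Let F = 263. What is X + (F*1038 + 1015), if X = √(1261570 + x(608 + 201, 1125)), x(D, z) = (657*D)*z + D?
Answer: 274009 + 2*√149803626 ≈ 2.9849e+5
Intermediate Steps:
x(D, z) = D + 657*D*z (x(D, z) = 657*D*z + D = D + 657*D*z)
X = 2*√149803626 (X = √(1261570 + (608 + 201)*(1 + 657*1125)) = √(1261570 + 809*(1 + 739125)) = √(1261570 + 809*739126) = √(1261570 + 597952934) = √599214504 = 2*√149803626 ≈ 24479.)
X + (F*1038 + 1015) = 2*√149803626 + (263*1038 + 1015) = 2*√149803626 + (272994 + 1015) = 2*√149803626 + 274009 = 274009 + 2*√149803626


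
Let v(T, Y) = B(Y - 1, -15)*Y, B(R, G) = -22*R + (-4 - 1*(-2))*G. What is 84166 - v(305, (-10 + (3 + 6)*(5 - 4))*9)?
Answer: 86416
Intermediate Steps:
B(R, G) = -22*R - 2*G (B(R, G) = -22*R + (-4 + 2)*G = -22*R - 2*G)
v(T, Y) = Y*(52 - 22*Y) (v(T, Y) = (-22*(Y - 1) - 2*(-15))*Y = (-22*(-1 + Y) + 30)*Y = ((22 - 22*Y) + 30)*Y = (52 - 22*Y)*Y = Y*(52 - 22*Y))
84166 - v(305, (-10 + (3 + 6)*(5 - 4))*9) = 84166 - 2*(-10 + (3 + 6)*(5 - 4))*9*(26 - 11*(-10 + (3 + 6)*(5 - 4))*9) = 84166 - 2*(-10 + 9*1)*9*(26 - 11*(-10 + 9*1)*9) = 84166 - 2*(-10 + 9)*9*(26 - 11*(-10 + 9)*9) = 84166 - 2*(-1*9)*(26 - (-11)*9) = 84166 - 2*(-9)*(26 - 11*(-9)) = 84166 - 2*(-9)*(26 + 99) = 84166 - 2*(-9)*125 = 84166 - 1*(-2250) = 84166 + 2250 = 86416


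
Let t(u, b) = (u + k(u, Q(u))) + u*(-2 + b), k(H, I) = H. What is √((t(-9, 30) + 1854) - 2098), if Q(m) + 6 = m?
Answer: I*√514 ≈ 22.672*I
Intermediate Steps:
Q(m) = -6 + m
t(u, b) = 2*u + u*(-2 + b) (t(u, b) = (u + u) + u*(-2 + b) = 2*u + u*(-2 + b))
√((t(-9, 30) + 1854) - 2098) = √((30*(-9) + 1854) - 2098) = √((-270 + 1854) - 2098) = √(1584 - 2098) = √(-514) = I*√514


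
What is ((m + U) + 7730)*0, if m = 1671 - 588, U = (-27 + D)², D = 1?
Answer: 0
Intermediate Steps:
U = 676 (U = (-27 + 1)² = (-26)² = 676)
m = 1083
((m + U) + 7730)*0 = ((1083 + 676) + 7730)*0 = (1759 + 7730)*0 = 9489*0 = 0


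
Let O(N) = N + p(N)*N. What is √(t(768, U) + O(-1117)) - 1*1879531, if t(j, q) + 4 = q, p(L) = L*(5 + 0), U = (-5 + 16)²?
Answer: -1879531 + √6237445 ≈ -1.8770e+6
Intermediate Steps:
U = 121 (U = 11² = 121)
p(L) = 5*L (p(L) = L*5 = 5*L)
t(j, q) = -4 + q
O(N) = N + 5*N² (O(N) = N + (5*N)*N = N + 5*N²)
√(t(768, U) + O(-1117)) - 1*1879531 = √((-4 + 121) - 1117*(1 + 5*(-1117))) - 1*1879531 = √(117 - 1117*(1 - 5585)) - 1879531 = √(117 - 1117*(-5584)) - 1879531 = √(117 + 6237328) - 1879531 = √6237445 - 1879531 = -1879531 + √6237445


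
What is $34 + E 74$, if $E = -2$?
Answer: $-114$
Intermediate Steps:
$34 + E 74 = 34 - 148 = -114$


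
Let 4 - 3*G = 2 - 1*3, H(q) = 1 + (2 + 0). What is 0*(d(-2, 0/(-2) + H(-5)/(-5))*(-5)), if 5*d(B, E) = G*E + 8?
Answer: 0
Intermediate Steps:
H(q) = 3 (H(q) = 1 + 2 = 3)
G = 5/3 (G = 4/3 - (2 - 1*3)/3 = 4/3 - (2 - 3)/3 = 4/3 - 1/3*(-1) = 4/3 + 1/3 = 5/3 ≈ 1.6667)
d(B, E) = 8/5 + E/3 (d(B, E) = (5*E/3 + 8)/5 = (8 + 5*E/3)/5 = 8/5 + E/3)
0*(d(-2, 0/(-2) + H(-5)/(-5))*(-5)) = 0*((8/5 + (0/(-2) + 3/(-5))/3)*(-5)) = 0*((8/5 + (0*(-1/2) + 3*(-1/5))/3)*(-5)) = 0*((8/5 + (0 - 3/5)/3)*(-5)) = 0*((8/5 + (1/3)*(-3/5))*(-5)) = 0*((8/5 - 1/5)*(-5)) = 0*((7/5)*(-5)) = 0*(-7) = 0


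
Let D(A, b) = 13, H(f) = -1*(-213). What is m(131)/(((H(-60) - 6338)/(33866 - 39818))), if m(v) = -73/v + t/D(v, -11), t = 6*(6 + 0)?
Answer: 22421184/10430875 ≈ 2.1495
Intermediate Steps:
H(f) = 213
t = 36 (t = 6*6 = 36)
m(v) = 36/13 - 73/v (m(v) = -73/v + 36/13 = 36/13 - 73/v)
m(131)/(((H(-60) - 6338)/(33866 - 39818))) = (36/13 - 73/131)/(((213 - 6338)/(33866 - 39818))) = (36/13 - 73*1/131)/((-6125/(-5952))) = (36/13 - 73/131)/((-6125*(-1/5952))) = 3767/(1703*(6125/5952)) = (3767/1703)*(5952/6125) = 22421184/10430875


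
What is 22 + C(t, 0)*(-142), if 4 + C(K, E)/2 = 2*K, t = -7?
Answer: 5134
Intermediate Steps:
C(K, E) = -8 + 4*K (C(K, E) = -8 + 2*(2*K) = -8 + 4*K)
22 + C(t, 0)*(-142) = 22 + (-8 + 4*(-7))*(-142) = 22 + (-8 - 28)*(-142) = 22 - 36*(-142) = 22 + 5112 = 5134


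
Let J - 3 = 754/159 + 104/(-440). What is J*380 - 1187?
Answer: 2912425/1749 ≈ 1665.2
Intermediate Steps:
J = 65638/8745 (J = 3 + (754/159 + 104/(-440)) = 3 + (754*(1/159) + 104*(-1/440)) = 3 + (754/159 - 13/55) = 3 + 39403/8745 = 65638/8745 ≈ 7.5058)
J*380 - 1187 = (65638/8745)*380 - 1187 = 4988488/1749 - 1187 = 2912425/1749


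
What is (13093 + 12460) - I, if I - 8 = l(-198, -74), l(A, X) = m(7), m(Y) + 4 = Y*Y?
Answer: 25500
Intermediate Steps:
m(Y) = -4 + Y**2 (m(Y) = -4 + Y*Y = -4 + Y**2)
l(A, X) = 45 (l(A, X) = -4 + 7**2 = -4 + 49 = 45)
I = 53 (I = 8 + 45 = 53)
(13093 + 12460) - I = (13093 + 12460) - 1*53 = 25553 - 53 = 25500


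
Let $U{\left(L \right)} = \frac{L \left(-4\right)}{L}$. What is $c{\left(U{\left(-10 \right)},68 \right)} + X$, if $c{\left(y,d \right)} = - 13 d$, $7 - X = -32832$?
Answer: $31955$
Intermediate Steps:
$X = 32839$ ($X = 7 - -32832 = 7 + 32832 = 32839$)
$U{\left(L \right)} = -4$ ($U{\left(L \right)} = \frac{\left(-4\right) L}{L} = -4$)
$c{\left(U{\left(-10 \right)},68 \right)} + X = \left(-13\right) 68 + 32839 = -884 + 32839 = 31955$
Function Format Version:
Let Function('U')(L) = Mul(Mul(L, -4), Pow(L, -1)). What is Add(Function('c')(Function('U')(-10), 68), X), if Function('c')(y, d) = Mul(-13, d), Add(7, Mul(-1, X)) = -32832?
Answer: 31955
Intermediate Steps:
X = 32839 (X = Add(7, Mul(-1, -32832)) = Add(7, 32832) = 32839)
Function('U')(L) = -4 (Function('U')(L) = Mul(Mul(-4, L), Pow(L, -1)) = -4)
Add(Function('c')(Function('U')(-10), 68), X) = Add(Mul(-13, 68), 32839) = Add(-884, 32839) = 31955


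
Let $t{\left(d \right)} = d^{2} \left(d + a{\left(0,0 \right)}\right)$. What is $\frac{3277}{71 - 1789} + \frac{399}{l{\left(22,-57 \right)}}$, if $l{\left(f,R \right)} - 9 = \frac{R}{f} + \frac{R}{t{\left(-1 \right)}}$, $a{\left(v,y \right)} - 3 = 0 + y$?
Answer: $- \frac{2778871}{139158} \approx -19.969$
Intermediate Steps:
$a{\left(v,y \right)} = 3 + y$ ($a{\left(v,y \right)} = 3 + \left(0 + y\right) = 3 + y$)
$t{\left(d \right)} = d^{2} \left(3 + d\right)$ ($t{\left(d \right)} = d^{2} \left(d + \left(3 + 0\right)\right) = d^{2} \left(d + 3\right) = d^{2} \left(3 + d\right)$)
$l{\left(f,R \right)} = 9 + \frac{R}{2} + \frac{R}{f}$ ($l{\left(f,R \right)} = 9 + \left(\frac{R}{f} + \frac{R}{\left(-1\right)^{2} \left(3 - 1\right)}\right) = 9 + \left(\frac{R}{f} + \frac{R}{1 \cdot 2}\right) = 9 + \left(\frac{R}{f} + \frac{R}{2}\right) = 9 + \left(\frac{R}{2} + \frac{R}{f}\right) = 9 + \frac{R}{2} + \frac{R}{f}$)
$\frac{3277}{71 - 1789} + \frac{399}{l{\left(22,-57 \right)}} = \frac{3277}{71 - 1789} + \frac{399}{9 + \frac{1}{2} \left(-57\right) - \frac{57}{22}} = \frac{3277}{71 - 1789} + \frac{399}{9 - \frac{57}{2} - \frac{57}{22}} = \frac{3277}{-1718} + \frac{399}{9 - \frac{57}{2} - \frac{57}{22}} = 3277 \left(- \frac{1}{1718}\right) + \frac{399}{- \frac{243}{11}} = - \frac{3277}{1718} + 399 \left(- \frac{11}{243}\right) = - \frac{3277}{1718} - \frac{1463}{81} = - \frac{2778871}{139158}$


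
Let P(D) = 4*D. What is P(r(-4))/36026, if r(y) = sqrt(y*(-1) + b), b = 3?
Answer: 2*sqrt(7)/18013 ≈ 0.00029376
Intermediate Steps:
r(y) = sqrt(3 - y) (r(y) = sqrt(y*(-1) + 3) = sqrt(-y + 3) = sqrt(3 - y))
P(r(-4))/36026 = (4*sqrt(3 - 1*(-4)))/36026 = (4*sqrt(3 + 4))*(1/36026) = (4*sqrt(7))*(1/36026) = 2*sqrt(7)/18013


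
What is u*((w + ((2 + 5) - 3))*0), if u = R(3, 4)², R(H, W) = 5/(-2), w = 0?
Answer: 0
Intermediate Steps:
R(H, W) = -5/2 (R(H, W) = 5*(-½) = -5/2)
u = 25/4 (u = (-5/2)² = 25/4 ≈ 6.2500)
u*((w + ((2 + 5) - 3))*0) = 25*((0 + ((2 + 5) - 3))*0)/4 = 25*((0 + (7 - 3))*0)/4 = 25*((0 + 4)*0)/4 = 25*(4*0)/4 = (25/4)*0 = 0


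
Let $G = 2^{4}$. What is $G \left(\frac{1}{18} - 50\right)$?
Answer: $- \frac{7192}{9} \approx -799.11$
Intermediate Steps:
$G = 16$
$G \left(\frac{1}{18} - 50\right) = 16 \left(\frac{1}{18} - 50\right) = 16 \left(- \frac{899}{18}\right) = - \frac{7192}{9}$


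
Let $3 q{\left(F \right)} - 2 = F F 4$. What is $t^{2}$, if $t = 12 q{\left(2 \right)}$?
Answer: $5184$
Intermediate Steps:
$q{\left(F \right)} = \frac{2}{3} + \frac{4 F^{2}}{3}$ ($q{\left(F \right)} = \frac{2}{3} + \frac{F F 4}{3} = \frac{2}{3} + \frac{F^{2} \cdot 4}{3} = \frac{2}{3} + \frac{4 F^{2}}{3}$)
$t = 72$ ($t = 12 \left(\frac{2}{3} + \frac{4 \cdot 2^{2}}{3}\right) = 12 \left(\frac{2}{3} + \frac{4}{3} \cdot 4\right) = 12 \left(\frac{2}{3} + \frac{16}{3}\right) = 12 \cdot 6 = 72$)
$t^{2} = 72^{2} = 5184$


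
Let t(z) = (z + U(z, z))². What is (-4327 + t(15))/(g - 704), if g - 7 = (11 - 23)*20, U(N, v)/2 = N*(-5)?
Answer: -13898/937 ≈ -14.832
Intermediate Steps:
U(N, v) = -10*N (U(N, v) = 2*(N*(-5)) = 2*(-5*N) = -10*N)
g = -233 (g = 7 + (11 - 23)*20 = 7 - 12*20 = 7 - 240 = -233)
t(z) = 81*z² (t(z) = (z - 10*z)² = (-9*z)² = 81*z²)
(-4327 + t(15))/(g - 704) = (-4327 + 81*15²)/(-233 - 704) = (-4327 + 81*225)/(-937) = (-4327 + 18225)*(-1/937) = 13898*(-1/937) = -13898/937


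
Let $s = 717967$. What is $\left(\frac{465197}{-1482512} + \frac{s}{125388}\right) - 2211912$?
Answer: $- \frac{102792394625902651}{46472303664} \approx -2.2119 \cdot 10^{6}$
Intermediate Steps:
$\left(\frac{465197}{-1482512} + \frac{s}{125388}\right) - 2211912 = \left(\frac{465197}{-1482512} + \frac{717967}{125388}\right) - 2211912 = \left(465197 \left(- \frac{1}{1482512}\right) + 717967 \cdot \frac{1}{125388}\right) - 2211912 = \left(- \frac{465197}{1482512} + \frac{717967}{125388}\right) - 2211912 = \frac{251516142917}{46472303664} - 2211912 = - \frac{102792394625902651}{46472303664}$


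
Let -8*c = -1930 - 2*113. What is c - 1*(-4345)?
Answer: 9229/2 ≈ 4614.5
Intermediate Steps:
c = 539/2 (c = -(-1930 - 2*113)/8 = -(-1930 - 226)/8 = -⅛*(-2156) = 539/2 ≈ 269.50)
c - 1*(-4345) = 539/2 - 1*(-4345) = 539/2 + 4345 = 9229/2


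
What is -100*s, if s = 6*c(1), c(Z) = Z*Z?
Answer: -600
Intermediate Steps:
c(Z) = Z**2
s = 6 (s = 6*1**2 = 6*1 = 6)
-100*s = -100*6 = -600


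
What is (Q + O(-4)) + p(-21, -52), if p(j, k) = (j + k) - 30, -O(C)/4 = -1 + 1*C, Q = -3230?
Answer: -3313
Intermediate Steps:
O(C) = 4 - 4*C (O(C) = -4*(-1 + 1*C) = -4*(-1 + C) = 4 - 4*C)
p(j, k) = -30 + j + k
(Q + O(-4)) + p(-21, -52) = (-3230 + (4 - 4*(-4))) + (-30 - 21 - 52) = (-3230 + (4 + 16)) - 103 = (-3230 + 20) - 103 = -3210 - 103 = -3313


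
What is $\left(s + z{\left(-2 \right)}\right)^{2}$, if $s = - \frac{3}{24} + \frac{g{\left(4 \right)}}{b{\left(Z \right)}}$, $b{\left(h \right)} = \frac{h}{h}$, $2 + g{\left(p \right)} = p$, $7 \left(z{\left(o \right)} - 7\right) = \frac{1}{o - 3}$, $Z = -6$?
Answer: $\frac{6135529}{78400} \approx 78.259$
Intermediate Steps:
$z{\left(o \right)} = 7 + \frac{1}{7 \left(-3 + o\right)}$ ($z{\left(o \right)} = 7 + \frac{1}{7 \left(o - 3\right)} = 7 + \frac{1}{7 \left(-3 + o\right)}$)
$g{\left(p \right)} = -2 + p$
$b{\left(h \right)} = 1$
$s = \frac{15}{8}$ ($s = - \frac{3}{24} + \frac{-2 + 4}{1} = \left(-3\right) \frac{1}{24} + 2 \cdot 1 = - \frac{1}{8} + 2 = \frac{15}{8} \approx 1.875$)
$\left(s + z{\left(-2 \right)}\right)^{2} = \left(\frac{15}{8} + \frac{-146 + 49 \left(-2\right)}{7 \left(-3 - 2\right)}\right)^{2} = \left(\frac{15}{8} + \frac{-146 - 98}{7 \left(-5\right)}\right)^{2} = \left(\frac{15}{8} + \frac{1}{7} \left(- \frac{1}{5}\right) \left(-244\right)\right)^{2} = \left(\frac{15}{8} + \frac{244}{35}\right)^{2} = \left(\frac{2477}{280}\right)^{2} = \frac{6135529}{78400}$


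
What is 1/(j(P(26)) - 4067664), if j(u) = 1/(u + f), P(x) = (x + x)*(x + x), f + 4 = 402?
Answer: -3102/12617893727 ≈ -2.4584e-7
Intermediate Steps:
f = 398 (f = -4 + 402 = 398)
P(x) = 4*x² (P(x) = (2*x)*(2*x) = 4*x²)
j(u) = 1/(398 + u) (j(u) = 1/(u + 398) = 1/(398 + u))
1/(j(P(26)) - 4067664) = 1/(1/(398 + 4*26²) - 4067664) = 1/(1/(398 + 4*676) - 4067664) = 1/(1/(398 + 2704) - 4067664) = 1/(1/3102 - 4067664) = 1/(-12617893727/3102) = -3102/12617893727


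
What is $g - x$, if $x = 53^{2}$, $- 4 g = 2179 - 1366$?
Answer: $- \frac{12049}{4} \approx -3012.3$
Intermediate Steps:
$g = - \frac{813}{4}$ ($g = - \frac{2179 - 1366}{4} = \left(- \frac{1}{4}\right) 813 = - \frac{813}{4} \approx -203.25$)
$x = 2809$
$g - x = - \frac{813}{4} - 2809 = - \frac{12049}{4}$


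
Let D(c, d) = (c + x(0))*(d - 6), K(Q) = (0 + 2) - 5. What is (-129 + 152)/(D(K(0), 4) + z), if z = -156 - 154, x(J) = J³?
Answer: -23/304 ≈ -0.075658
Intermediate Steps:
K(Q) = -3 (K(Q) = 2 - 5 = -3)
z = -310
D(c, d) = c*(-6 + d) (D(c, d) = (c + 0³)*(d - 6) = (c + 0)*(-6 + d) = c*(-6 + d))
(-129 + 152)/(D(K(0), 4) + z) = (-129 + 152)/(-3*(-6 + 4) - 310) = 23/(-3*(-2) - 310) = 23/(6 - 310) = 23/(-304) = 23*(-1/304) = -23/304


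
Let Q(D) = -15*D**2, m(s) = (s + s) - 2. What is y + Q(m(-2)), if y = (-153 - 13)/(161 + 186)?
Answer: -187546/347 ≈ -540.48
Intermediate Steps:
m(s) = -2 + 2*s (m(s) = 2*s - 2 = -2 + 2*s)
y = -166/347 ≈ -0.47839
y + Q(m(-2)) = -166/347 - 15*(-2 + 2*(-2))**2 = -166/347 - 15*(-2 - 4)**2 = -166/347 - 15*(-6)**2 = -166/347 - 15*36 = -166/347 - 540 = -187546/347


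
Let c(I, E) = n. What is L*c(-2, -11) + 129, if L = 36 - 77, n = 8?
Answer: -199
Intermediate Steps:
c(I, E) = 8
L = -41
L*c(-2, -11) + 129 = -41*8 + 129 = -328 + 129 = -199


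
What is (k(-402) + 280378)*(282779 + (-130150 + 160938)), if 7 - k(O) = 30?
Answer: 87910076285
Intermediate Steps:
k(O) = -23 (k(O) = 7 - 1*30 = 7 - 30 = -23)
(k(-402) + 280378)*(282779 + (-130150 + 160938)) = (-23 + 280378)*(282779 + (-130150 + 160938)) = 280355*(282779 + 30788) = 280355*313567 = 87910076285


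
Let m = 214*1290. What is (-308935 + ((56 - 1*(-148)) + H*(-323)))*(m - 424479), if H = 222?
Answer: 56464079103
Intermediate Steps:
m = 276060
(-308935 + ((56 - 1*(-148)) + H*(-323)))*(m - 424479) = (-308935 + ((56 - 1*(-148)) + 222*(-323)))*(276060 - 424479) = (-308935 + ((56 + 148) - 71706))*(-148419) = (-308935 + (204 - 71706))*(-148419) = (-308935 - 71502)*(-148419) = -380437*(-148419) = 56464079103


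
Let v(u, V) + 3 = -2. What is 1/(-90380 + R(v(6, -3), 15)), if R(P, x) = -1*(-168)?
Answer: -1/90212 ≈ -1.1085e-5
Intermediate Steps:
v(u, V) = -5 (v(u, V) = -3 - 2 = -5)
R(P, x) = 168
1/(-90380 + R(v(6, -3), 15)) = 1/(-90380 + 168) = 1/(-90212) = -1/90212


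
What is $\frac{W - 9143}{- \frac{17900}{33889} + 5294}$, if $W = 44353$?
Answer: $\frac{596615845}{89695233} \approx 6.6516$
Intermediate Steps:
$\frac{W - 9143}{- \frac{17900}{33889} + 5294} = \frac{44353 - 9143}{- \frac{17900}{33889} + 5294} = \frac{35210}{\left(-17900\right) \frac{1}{33889} + 5294} = \frac{35210}{- \frac{17900}{33889} + 5294} = \frac{35210}{\frac{179390466}{33889}} = 35210 \cdot \frac{33889}{179390466} = \frac{596615845}{89695233}$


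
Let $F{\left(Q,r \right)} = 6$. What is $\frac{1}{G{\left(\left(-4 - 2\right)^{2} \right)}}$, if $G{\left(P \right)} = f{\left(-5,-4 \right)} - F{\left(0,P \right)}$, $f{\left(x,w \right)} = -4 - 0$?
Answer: $- \frac{1}{10} \approx -0.1$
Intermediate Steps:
$f{\left(x,w \right)} = -4$ ($f{\left(x,w \right)} = -4 + 0 = -4$)
$G{\left(P \right)} = -10$ ($G{\left(P \right)} = -4 - 6 = -10$)
$\frac{1}{G{\left(\left(-4 - 2\right)^{2} \right)}} = \frac{1}{-10} = - \frac{1}{10}$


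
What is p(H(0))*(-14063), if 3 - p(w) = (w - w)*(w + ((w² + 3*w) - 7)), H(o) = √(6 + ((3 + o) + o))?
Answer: -42189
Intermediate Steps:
H(o) = √(9 + 2*o) (H(o) = √(6 + (3 + 2*o)) = √(9 + 2*o))
p(w) = 3 (p(w) = 3 - (w - w)*(w + ((w² + 3*w) - 7)) = 3 - 0*(w + (-7 + w² + 3*w)) = 3 - 0*(-7 + w² + 4*w) = 3 - 1*0 = 3 + 0 = 3)
p(H(0))*(-14063) = 3*(-14063) = -42189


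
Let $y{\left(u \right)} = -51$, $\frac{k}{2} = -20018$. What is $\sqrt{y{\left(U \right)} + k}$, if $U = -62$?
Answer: $i \sqrt{40087} \approx 200.22 i$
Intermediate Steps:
$k = -40036$ ($k = 2 \left(-20018\right) = -40036$)
$\sqrt{y{\left(U \right)} + k} = \sqrt{-51 - 40036} = \sqrt{-40087} = i \sqrt{40087}$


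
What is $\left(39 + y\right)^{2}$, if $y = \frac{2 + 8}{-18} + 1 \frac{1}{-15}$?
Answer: $\frac{2982529}{2025} \approx 1472.9$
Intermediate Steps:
$y = - \frac{28}{45}$ ($y = 10 \left(- \frac{1}{18}\right) + 1 \left(- \frac{1}{15}\right) = - \frac{5}{9} - \frac{1}{15} = - \frac{28}{45} \approx -0.62222$)
$\left(39 + y\right)^{2} = \left(39 - \frac{28}{45}\right)^{2} = \left(\frac{1727}{45}\right)^{2} = \frac{2982529}{2025}$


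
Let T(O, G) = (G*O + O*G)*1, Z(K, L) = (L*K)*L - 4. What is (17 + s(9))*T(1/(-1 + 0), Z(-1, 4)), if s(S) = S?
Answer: 1040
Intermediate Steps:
Z(K, L) = -4 + K*L² (Z(K, L) = (K*L)*L - 4 = K*L² - 4 = -4 + K*L²)
T(O, G) = 2*G*O (T(O, G) = (G*O + G*O)*1 = (2*G*O)*1 = 2*G*O)
(17 + s(9))*T(1/(-1 + 0), Z(-1, 4)) = (17 + 9)*(2*(-4 - 1*4²)/(-1 + 0)) = 26*(2*(-4 - 1*16)/(-1)) = 26*(2*(-4 - 16)*(-1)) = 26*(2*(-20)*(-1)) = 26*40 = 1040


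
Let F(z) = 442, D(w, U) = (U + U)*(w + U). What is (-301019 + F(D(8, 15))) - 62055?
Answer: -362632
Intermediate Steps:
D(w, U) = 2*U*(U + w) (D(w, U) = (2*U)*(U + w) = 2*U*(U + w))
(-301019 + F(D(8, 15))) - 62055 = (-301019 + 442) - 62055 = -300577 - 62055 = -362632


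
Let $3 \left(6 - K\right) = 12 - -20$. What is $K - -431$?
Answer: $\frac{1279}{3} \approx 426.33$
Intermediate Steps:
$K = - \frac{14}{3}$ ($K = 6 - \frac{12 - -20}{3} = 6 - \frac{12 + 20}{3} = 6 - \frac{32}{3} = - \frac{14}{3} \approx -4.6667$)
$K - -431 = - \frac{14}{3} - -431 = - \frac{14}{3} + 431 = \frac{1279}{3}$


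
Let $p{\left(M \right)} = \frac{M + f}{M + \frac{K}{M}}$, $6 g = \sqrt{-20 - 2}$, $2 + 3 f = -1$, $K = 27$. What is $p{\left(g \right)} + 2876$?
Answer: $\frac{1366089}{475} - \frac{3 i \sqrt{22}}{475} \approx 2876.0 - 0.029624 i$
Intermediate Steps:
$f = -1$ ($f = - \frac{2}{3} + \frac{1}{3} \left(-1\right) = - \frac{2}{3} - \frac{1}{3} = -1$)
$g = \frac{i \sqrt{22}}{6}$ ($g = \frac{\sqrt{-20 - 2}}{6} = \frac{\sqrt{-22}}{6} = \frac{i \sqrt{22}}{6} \approx 0.78174 i$)
$p{\left(M \right)} = \frac{-1 + M}{M + \frac{27}{M}}$ ($p{\left(M \right)} = \frac{M - 1}{M + \frac{27}{M}} = \frac{-1 + M}{M + \frac{27}{M}}$)
$p{\left(g \right)} + 2876 = \frac{\frac{i \sqrt{22}}{6} \left(-1 + \frac{i \sqrt{22}}{6}\right)}{27 + \left(\frac{i \sqrt{22}}{6}\right)^{2}} + 2876 = \frac{\frac{i \sqrt{22}}{6} \left(-1 + \frac{i \sqrt{22}}{6}\right)}{27 - \frac{11}{18}} + 2876 = \frac{\frac{i \sqrt{22}}{6} \left(-1 + \frac{i \sqrt{22}}{6}\right)}{\frac{475}{18}} + 2876 = \frac{i \sqrt{22}}{6} \cdot \frac{18}{475} \left(-1 + \frac{i \sqrt{22}}{6}\right) + 2876 = \frac{3 i \sqrt{22} \left(-1 + \frac{i \sqrt{22}}{6}\right)}{475} + 2876 = 2876 + \frac{3 i \sqrt{22} \left(-1 + \frac{i \sqrt{22}}{6}\right)}{475}$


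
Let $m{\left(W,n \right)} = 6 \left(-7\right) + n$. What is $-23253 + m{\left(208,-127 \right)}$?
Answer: $-23422$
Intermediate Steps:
$m{\left(W,n \right)} = -42 + n$
$-23253 + m{\left(208,-127 \right)} = -23253 - 169 = -23422$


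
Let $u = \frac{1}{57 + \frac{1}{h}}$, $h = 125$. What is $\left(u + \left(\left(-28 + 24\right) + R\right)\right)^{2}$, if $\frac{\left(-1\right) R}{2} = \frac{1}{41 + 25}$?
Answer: $\frac{890443238689}{55299284964} \approx 16.102$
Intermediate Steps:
$R = - \frac{1}{33}$ ($R = - \frac{2}{41 + 25} = - \frac{2}{66} = \left(-2\right) \frac{1}{66} = - \frac{1}{33} \approx -0.030303$)
$u = \frac{125}{7126}$ ($u = \frac{1}{57 + \frac{1}{125}} = \frac{1}{\frac{7126}{125}} = \frac{125}{7126} \approx 0.017541$)
$\left(u + \left(\left(-28 + 24\right) + R\right)\right)^{2} = \left(\frac{125}{7126} + \left(\left(-28 + 24\right) - \frac{1}{33}\right)\right)^{2} = \left(\frac{125}{7126} - \frac{133}{33}\right)^{2} = \left(- \frac{943633}{235158}\right)^{2} = \frac{890443238689}{55299284964}$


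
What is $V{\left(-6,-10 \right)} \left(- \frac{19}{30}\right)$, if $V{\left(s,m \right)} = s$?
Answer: $\frac{19}{5} \approx 3.8$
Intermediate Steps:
$V{\left(-6,-10 \right)} \left(- \frac{19}{30}\right) = - 6 \left(- \frac{19}{30}\right) = - 6 \left(\left(-19\right) \frac{1}{30}\right) = \left(-6\right) \left(- \frac{19}{30}\right) = \frac{19}{5}$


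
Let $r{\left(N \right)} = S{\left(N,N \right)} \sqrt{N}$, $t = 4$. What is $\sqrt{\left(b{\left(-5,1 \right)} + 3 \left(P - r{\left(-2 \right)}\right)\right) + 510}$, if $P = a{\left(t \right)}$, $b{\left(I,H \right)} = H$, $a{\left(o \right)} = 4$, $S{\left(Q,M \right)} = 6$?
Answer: $\sqrt{523 - 18 i \sqrt{2}} \approx 22.876 - 0.55639 i$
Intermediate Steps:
$P = 4$
$r{\left(N \right)} = 6 \sqrt{N}$
$\sqrt{\left(b{\left(-5,1 \right)} + 3 \left(P - r{\left(-2 \right)}\right)\right) + 510} = \sqrt{\left(1 + 3 \left(4 - 6 \sqrt{-2}\right)\right) + 510} = \sqrt{\left(1 + 3 \left(4 - 6 i \sqrt{2}\right)\right) + 510} = \sqrt{\left(1 + \left(12 - 18 i \sqrt{2}\right)\right) + 510} = \sqrt{\left(13 - 18 i \sqrt{2}\right) + 510} = \sqrt{523 - 18 i \sqrt{2}}$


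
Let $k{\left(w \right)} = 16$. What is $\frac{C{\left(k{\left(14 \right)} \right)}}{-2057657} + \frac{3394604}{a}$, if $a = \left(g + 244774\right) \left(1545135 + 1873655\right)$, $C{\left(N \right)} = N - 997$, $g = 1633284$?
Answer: $\frac{225202778864866}{471841760969374705} \approx 0.00047728$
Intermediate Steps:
$C{\left(N \right)} = -997 + N$
$a = 6420685909820$ ($a = \left(1633284 + 244774\right) \left(1545135 + 1873655\right) = 1878058 \cdot 3418790 = 6420685909820$)
$\frac{C{\left(k{\left(14 \right)} \right)}}{-2057657} + \frac{3394604}{a} = \frac{-997 + 16}{-2057657} + \frac{3394604}{6420685909820} = \left(-981\right) \left(- \frac{1}{2057657}\right) + 3394604 \cdot \frac{1}{6420685909820} = \frac{981}{2057657} + \frac{848651}{1605171477455} = \frac{225202778864866}{471841760969374705}$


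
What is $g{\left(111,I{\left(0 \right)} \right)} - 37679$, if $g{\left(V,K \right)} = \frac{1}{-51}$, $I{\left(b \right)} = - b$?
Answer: $- \frac{1921630}{51} \approx -37679.0$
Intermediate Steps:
$g{\left(V,K \right)} = - \frac{1}{51}$
$g{\left(111,I{\left(0 \right)} \right)} - 37679 = - \frac{1}{51} - 37679 = - \frac{1921630}{51}$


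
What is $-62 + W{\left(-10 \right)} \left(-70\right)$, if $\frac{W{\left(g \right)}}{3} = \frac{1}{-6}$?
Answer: $-27$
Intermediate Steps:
$W{\left(g \right)} = - \frac{1}{2}$ ($W{\left(g \right)} = \frac{3}{-6} = 3 \left(- \frac{1}{6}\right) = - \frac{1}{2}$)
$-62 + W{\left(-10 \right)} \left(-70\right) = -62 - -35 = -62 + 35 = -27$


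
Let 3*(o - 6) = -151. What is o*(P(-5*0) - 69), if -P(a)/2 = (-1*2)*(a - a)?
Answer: 3059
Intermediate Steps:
o = -133/3 (o = 6 + (⅓)*(-151) = 6 - 151/3 = -133/3 ≈ -44.333)
P(a) = 0 (P(a) = -2*(-1*2)*(a - a) = -(-4)*0 = -2*0 = 0)
o*(P(-5*0) - 69) = -133*(0 - 69)/3 = -133/3*(-69) = 3059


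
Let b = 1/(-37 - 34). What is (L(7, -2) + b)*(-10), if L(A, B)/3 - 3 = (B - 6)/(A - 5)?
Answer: 2140/71 ≈ 30.141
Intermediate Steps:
b = -1/71 (b = 1/(-71) = -1/71 ≈ -0.014085)
L(A, B) = 9 + 3*(-6 + B)/(-5 + A) (L(A, B) = 9 + 3*((B - 6)/(A - 5)) = 9 + 3*((-6 + B)/(-5 + A)) = 9 + 3*(-6 + B)/(-5 + A))
(L(7, -2) + b)*(-10) = (3*(-21 - 2 + 3*7)/(-5 + 7) - 1/71)*(-10) = (3*(-21 - 2 + 21)/2 - 1/71)*(-10) = (3*(1/2)*(-2) - 1/71)*(-10) = (-3 - 1/71)*(-10) = -214/71*(-10) = 2140/71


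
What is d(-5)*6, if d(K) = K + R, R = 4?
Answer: -6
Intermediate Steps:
d(K) = 4 + K (d(K) = K + 4 = 4 + K)
d(-5)*6 = (4 - 5)*6 = -1*6 = -6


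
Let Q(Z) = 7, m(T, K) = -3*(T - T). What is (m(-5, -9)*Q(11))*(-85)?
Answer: 0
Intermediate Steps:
m(T, K) = 0 (m(T, K) = -3*0 = 0)
(m(-5, -9)*Q(11))*(-85) = (0*7)*(-85) = 0*(-85) = 0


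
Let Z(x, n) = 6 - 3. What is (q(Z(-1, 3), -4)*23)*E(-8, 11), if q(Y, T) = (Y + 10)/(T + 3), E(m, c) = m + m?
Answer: 4784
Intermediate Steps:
Z(x, n) = 3
E(m, c) = 2*m
q(Y, T) = (10 + Y)/(3 + T)
(q(Z(-1, 3), -4)*23)*E(-8, 11) = (((10 + 3)/(3 - 4))*23)*(2*(-8)) = ((13/(-1))*23)*(-16) = (-1*13*23)*(-16) = -13*23*(-16) = -299*(-16) = 4784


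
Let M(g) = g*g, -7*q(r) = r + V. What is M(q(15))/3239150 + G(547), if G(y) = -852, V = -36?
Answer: -2759755791/3239150 ≈ -852.00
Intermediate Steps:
q(r) = 36/7 - r/7 (q(r) = -(r - 36)/7 = -(-36 + r)/7 = 36/7 - r/7)
M(g) = g**2
M(q(15))/3239150 + G(547) = (36/7 - 1/7*15)**2/3239150 - 852 = (36/7 - 15/7)**2*(1/3239150) - 852 = 3**2*(1/3239150) - 852 = 9*(1/3239150) - 852 = 9/3239150 - 852 = -2759755791/3239150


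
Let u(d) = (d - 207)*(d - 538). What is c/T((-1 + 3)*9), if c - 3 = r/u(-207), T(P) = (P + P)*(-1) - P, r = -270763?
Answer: -654527/16655220 ≈ -0.039299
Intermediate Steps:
T(P) = -3*P (T(P) = (2*P)*(-1) - P = -2*P - P = -3*P)
u(d) = (-538 + d)*(-207 + d) (u(d) = (-207 + d)*(-538 + d) = (-538 + d)*(-207 + d))
c = 654527/308430 (c = 3 - 270763/(111366 + (-207)² - 745*(-207)) = 3 - 270763/(111366 + 42849 + 154215) = 3 - 270763/308430 = 654527/308430 ≈ 2.1221)
c/T((-1 + 3)*9) = 654527/(308430*((-3*(-1 + 3)*9))) = 654527/(308430*((-6*9))) = 654527/(308430*((-3*18))) = (654527/308430)/(-54) = (654527/308430)*(-1/54) = -654527/16655220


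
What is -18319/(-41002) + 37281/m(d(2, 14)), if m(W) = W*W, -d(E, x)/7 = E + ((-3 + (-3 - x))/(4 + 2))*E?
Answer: 6966647867/196891604 ≈ 35.383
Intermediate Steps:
d(E, x) = -7*E - 7*E*(-1 - x/6) (d(E, x) = -7*(E + ((-3 + (-3 - x))/(4 + 2))*E) = -7*(E + ((-6 - x)/6)*E) = -7*(E + ((-6 - x)*(⅙))*E) = -7*(E + (-1 - x/6)*E) = -7*(E + E*(-1 - x/6)) = -7*E - 7*E*(-1 - x/6))
m(W) = W²
-18319/(-41002) + 37281/m(d(2, 14)) = -18319/(-41002) + 37281/(((7/6)*2*14)²) = -18319*(-1/41002) + 37281/((98/3)²) = 18319/41002 + 37281/(9604/9) = 18319/41002 + 37281*(9/9604) = 18319/41002 + 335529/9604 = 6966647867/196891604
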